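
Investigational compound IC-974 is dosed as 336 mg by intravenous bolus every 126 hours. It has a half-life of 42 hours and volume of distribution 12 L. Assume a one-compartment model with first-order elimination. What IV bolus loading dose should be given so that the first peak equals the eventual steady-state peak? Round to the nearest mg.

f = (1/2)^(126/42) ≈ 0.125000; accumulation ratio R = 1/(1−f) ≈ 1.14286.
Loading dose to hit Cmax,ss on first dose: D_load = D_maint·R ≈ 336 × 1.14286 ≈ 384.00 mg.

384 mg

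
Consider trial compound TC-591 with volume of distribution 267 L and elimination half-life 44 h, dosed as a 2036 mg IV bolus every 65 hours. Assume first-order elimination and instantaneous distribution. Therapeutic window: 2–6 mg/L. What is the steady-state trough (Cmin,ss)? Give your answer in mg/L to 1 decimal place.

4.3 mg/L

k = ln2/t½ = ln2/44 ≈ 0.015753 h⁻¹; fraction remaining f = e^(−kτ) = e^(−0.015753×65) ≈ 0.3592.
Each bolus raises the concentration by D/Vd = 2036/267 ≈ 7.625 mg/L.
Steady-state trough Cmin,ss = C₀·f/(1−f) ≈ 7.625 × 0.3592/0.6408 ≈ 4.274 mg/L.
Trough 4.3 mg/L vs MEC 2 mg/L: adequate.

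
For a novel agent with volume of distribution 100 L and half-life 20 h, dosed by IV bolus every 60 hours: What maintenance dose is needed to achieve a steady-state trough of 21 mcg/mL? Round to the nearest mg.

τ/t½ = 60/20 ≈ 3, so f = (1/2)^(60/20) ≈ 0.125000.
Cmin,ss = (D/Vd)·f/(1−f), so D = Cmin,ss·Vd·(1−f)/f.
D = 21 × 100 × (1−f)/f ≈ 21 × 100 × 7.00000 ≈ 14700.00 mg.

14700 mg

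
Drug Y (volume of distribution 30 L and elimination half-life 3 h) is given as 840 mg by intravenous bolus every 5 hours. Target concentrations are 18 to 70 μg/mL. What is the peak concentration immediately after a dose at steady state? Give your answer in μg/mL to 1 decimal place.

40.9 μg/mL

k = ln2/t½ = ln2/3 ≈ 0.231049 h⁻¹; fraction remaining f = e^(−kτ) = e^(−0.231049×5) ≈ 0.3150.
Accumulation ratio R = 1/(1 − f) ≈ 1/0.6850 ≈ 1.4599.
Single-dose peak C₀ = D/Vd = 840/30 ≈ 28.000 μg/mL.
Steady-state peak Cmax,ss = C₀·R ≈ 28.000 × 1.4599 ≈ 40.877 μg/mL.
Peak 40.9 μg/mL vs MTC 70 μg/mL: below toxic threshold.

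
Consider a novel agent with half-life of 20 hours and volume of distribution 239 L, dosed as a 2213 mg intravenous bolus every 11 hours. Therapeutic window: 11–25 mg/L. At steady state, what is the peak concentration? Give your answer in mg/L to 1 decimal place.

Over one 11-h interval, 11/20 ≈ 0.55 half-lives elapse, leaving f ≈ 0.6830 of each dose.
Accumulation ratio R = 1/(1 − f) ≈ 1/0.3170 ≈ 3.1546.
Each bolus raises the concentration by D/Vd = 2213/239 ≈ 9.259 mg/L.
Steady-state peak Cmax,ss = C₀·R ≈ 9.259 × 3.1546 ≈ 29.208 mg/L.
Peak 29.2 mg/L vs MTC 25 mg/L: exceeds toxic threshold.

29.2 mg/L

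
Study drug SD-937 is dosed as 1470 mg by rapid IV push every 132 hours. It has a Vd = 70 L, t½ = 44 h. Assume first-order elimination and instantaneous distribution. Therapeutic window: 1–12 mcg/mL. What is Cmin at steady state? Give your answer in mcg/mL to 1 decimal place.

The dosing interval is 3 half-lives, so f = 2^(−3) = 0.125.
Accumulation ratio R = 1/(1 − f) = 1/0.875 = 8/7.
Single-dose peak C₀ = D/Vd = 1470/70 = 21 mcg/mL.
Steady-state peak Cmax,ss = C₀·R = 21 × 8/7 ≈ 24.000 mcg/mL.
Steady-state trough Cmin,ss = Cmax,ss·f ≈ 24.000 × 0.125 ≈ 3.000 mcg/mL.
Trough 3.0 mcg/mL vs MEC 1 mcg/mL: adequate.

3.0 mcg/mL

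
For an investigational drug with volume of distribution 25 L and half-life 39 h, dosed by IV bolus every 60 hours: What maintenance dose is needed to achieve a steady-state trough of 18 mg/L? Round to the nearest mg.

857 mg

τ/t½ = 60/39 ≈ 1.5385, so f = (1/2)^(60/39) ≈ 0.344252.
Cmin,ss = (D/Vd)·f/(1−f), so D = Cmin,ss·Vd·(1−f)/f.
D = 18 × 25 × (1−f)/f ≈ 18 × 25 × 1.90485 ≈ 857.18 mg.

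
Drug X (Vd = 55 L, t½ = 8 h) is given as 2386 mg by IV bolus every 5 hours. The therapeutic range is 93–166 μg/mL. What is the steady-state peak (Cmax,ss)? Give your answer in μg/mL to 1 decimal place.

τ/t½ = 5/8 ≈ 0.625, so fraction remaining f = (1/2)^(5/8) ≈ 0.6484.
Accumulation ratio R = 1/(1 − f) ≈ 1/0.3516 ≈ 2.8441.
Each bolus raises the concentration by D/Vd = 2386/55 ≈ 43.382 μg/mL.
Steady-state peak Cmax,ss = C₀·R ≈ 43.382 × 2.8441 ≈ 123.383 μg/mL.
Peak 123.4 μg/mL vs MTC 166 μg/mL: below toxic threshold.

123.4 μg/mL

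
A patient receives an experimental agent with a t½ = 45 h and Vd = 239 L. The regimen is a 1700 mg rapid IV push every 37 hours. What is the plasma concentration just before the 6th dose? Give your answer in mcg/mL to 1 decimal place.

8.7 mcg/mL

f = (1/2)^(τ/t½) = (1/2)^(37/45) ≈ 0.5656.
C₀ = D/Vd = 1700/239 ≈ 7.113 mcg/mL.
Before the 6th dose, 5 doses have been given. Superposition: Cmin = C₀·(f + f² + … + f^5).
≈ 7.113 × (0.5656 + 0.3199 + 0.1809 + 0.1023 + 0.0579) ≈ 7.113 × 1.2266 ≈ 8.725 mcg/mL.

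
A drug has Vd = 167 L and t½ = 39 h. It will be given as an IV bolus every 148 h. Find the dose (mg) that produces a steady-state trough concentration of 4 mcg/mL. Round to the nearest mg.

τ/t½ = 148/39 ≈ 3.7949, so f = (1/2)^(148/39) ≈ 0.072049.
Cmin,ss = (D/Vd)·f/(1−f), so D = Cmin,ss·Vd·(1−f)/f.
D = 4 × 167 × (1−f)/f ≈ 4 × 167 × 12.87944 ≈ 8603.47 mg.

8603 mg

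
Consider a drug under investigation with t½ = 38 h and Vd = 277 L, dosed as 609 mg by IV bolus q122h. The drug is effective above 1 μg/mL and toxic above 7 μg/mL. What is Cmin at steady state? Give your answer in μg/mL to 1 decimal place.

Over one 122-h interval, 122/38 ≈ 3.2105 half-lives elapse, leaving f ≈ 0.1080 of each dose.
Each bolus raises the concentration by D/Vd = 609/277 ≈ 2.199 μg/mL.
Steady-state trough Cmin,ss = C₀·f/(1−f) ≈ 2.199 × 0.1080/0.8920 ≈ 0.266 μg/mL.
Trough 0.3 μg/mL vs MEC 1 μg/mL: subtherapeutic.

0.3 μg/mL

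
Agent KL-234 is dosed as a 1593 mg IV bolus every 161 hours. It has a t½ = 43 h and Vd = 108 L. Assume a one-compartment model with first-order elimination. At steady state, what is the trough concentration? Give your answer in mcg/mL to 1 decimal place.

Over one 161-h interval, 161/43 ≈ 3.7442 half-lives elapse, leaving f ≈ 0.0746 of each dose.
At steady state, accumulation factor R = 1/(1 − e^(−kτ)) ≈ 1.0806.
Each bolus raises the concentration by D/Vd = 1593/108 ≈ 14.750 mcg/mL.
Steady-state peak Cmax,ss = C₀·R ≈ 14.750 × 1.0806 ≈ 15.939 mcg/mL.
One interval later, Cmin,ss = Cmax,ss·e^(−kτ) ≈ 15.939 × 0.0746 ≈ 1.189 mcg/mL.

1.2 mcg/mL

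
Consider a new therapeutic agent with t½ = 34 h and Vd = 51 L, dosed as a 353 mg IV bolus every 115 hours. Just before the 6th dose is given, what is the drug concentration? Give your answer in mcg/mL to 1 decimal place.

f = (1/2)^(τ/t½) = (1/2)^(115/34) ≈ 0.0959.
C₀ = D/Vd = 353/51 ≈ 6.922 mcg/mL.
Before the 6th dose, 5 doses have been given. Superposition: Cmin = C₀·(f + f² + … + f^5).
≈ 6.922 × (0.0959 + 0.0092 + 0.0009 + 0.0001 + 0.0000) ≈ 6.922 × 0.1061 ≈ 0.734 mcg/mL.

0.7 mcg/mL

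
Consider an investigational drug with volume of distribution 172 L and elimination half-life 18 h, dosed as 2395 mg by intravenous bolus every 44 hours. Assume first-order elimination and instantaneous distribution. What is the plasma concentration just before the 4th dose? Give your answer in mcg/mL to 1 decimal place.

3.1 mcg/mL

f = (1/2)^(τ/t½) = (1/2)^(44/18) ≈ 0.1837.
C₀ = D/Vd = 2395/172 ≈ 13.924 mcg/mL.
Before the 4th dose, 3 doses have been given. Superposition: Cmin = C₀·(f + f² + … + f^3).
≈ 13.924 × (0.1837 + 0.0337 + 0.0062) ≈ 13.924 × 0.2236 ≈ 3.113 mcg/mL.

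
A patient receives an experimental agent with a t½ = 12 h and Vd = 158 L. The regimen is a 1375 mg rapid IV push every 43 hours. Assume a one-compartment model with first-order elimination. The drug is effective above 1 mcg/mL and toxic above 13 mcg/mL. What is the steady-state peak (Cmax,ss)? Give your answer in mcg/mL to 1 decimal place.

9.5 mcg/mL

Over one 43-h interval, 43/12 ≈ 3.5833 half-lives elapse, leaving f ≈ 0.0834 of each dose.
At steady state, accumulation factor R = 1/(1 − e^(−kτ)) ≈ 1.0910.
Single-dose peak C₀ = D/Vd = 1375/158 ≈ 8.703 mcg/mL.
Steady-state peak Cmax,ss = C₀·R ≈ 8.703 × 1.0910 ≈ 9.495 mcg/mL.
Peak 9.5 mcg/mL vs MTC 13 mcg/mL: below toxic threshold.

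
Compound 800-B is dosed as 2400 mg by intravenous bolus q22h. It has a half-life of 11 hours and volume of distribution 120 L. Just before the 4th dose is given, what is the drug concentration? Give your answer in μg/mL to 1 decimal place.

f = (1/2)^(τ/t½) = (1/2)^(22/11) ≈ 0.2500.
C₀ = D/Vd = 2400/120 ≈ 20.000 μg/mL.
Before the 4th dose, 3 doses have been given. Superposition: Cmin = C₀·(f + f² + … + f^3).
≈ 20.000 × (0.2500 + 0.0625 + 0.0156) ≈ 20.000 × 0.3281 ≈ 6.562 μg/mL.

6.6 μg/mL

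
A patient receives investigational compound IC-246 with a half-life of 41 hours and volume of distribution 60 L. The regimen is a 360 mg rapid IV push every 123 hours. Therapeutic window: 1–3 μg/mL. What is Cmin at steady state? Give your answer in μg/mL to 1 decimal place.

τ = 123 h = 3 half-lives, so f = (1/2)^3 = 0.125.
At steady state, R = 1/(1 − 0.125) = 8/7.
Single-dose peak C₀ = D/Vd = 360/60 = 6 μg/mL.
Steady-state peak Cmax,ss = C₀·R = 6 × 8/7 ≈ 6.857 μg/mL.
Steady-state trough Cmin,ss = Cmax,ss·f ≈ 6.857 × 0.125 ≈ 0.857 μg/mL.
Trough 0.9 μg/mL vs MEC 1 μg/mL: subtherapeutic.

0.9 μg/mL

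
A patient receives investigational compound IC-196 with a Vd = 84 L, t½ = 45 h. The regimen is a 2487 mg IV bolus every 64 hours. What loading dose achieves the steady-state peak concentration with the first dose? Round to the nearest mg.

3967 mg

f = (1/2)^(64/45) ≈ 0.373137; accumulation ratio R = 1/(1−f) ≈ 1.59524.
Loading dose to hit Cmax,ss on first dose: D_load = D_maint·R ≈ 2487 × 1.59524 ≈ 3967.36 mg.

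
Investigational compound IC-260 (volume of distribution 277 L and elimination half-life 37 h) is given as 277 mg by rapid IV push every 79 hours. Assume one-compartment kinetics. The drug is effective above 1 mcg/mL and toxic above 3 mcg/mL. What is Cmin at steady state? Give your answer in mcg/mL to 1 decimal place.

τ/t½ = 79/37 ≈ 2.1351, so fraction remaining f = (1/2)^(79/37) ≈ 0.2276.
Single-dose peak C₀ = D/Vd = 277/277 ≈ 1.000 mcg/mL.
Steady-state trough Cmin,ss = C₀·f/(1−f) ≈ 1.000 × 0.2276/0.7724 ≈ 0.295 mcg/mL.
Trough 0.3 mcg/mL vs MEC 1 mcg/mL: subtherapeutic.

0.3 mcg/mL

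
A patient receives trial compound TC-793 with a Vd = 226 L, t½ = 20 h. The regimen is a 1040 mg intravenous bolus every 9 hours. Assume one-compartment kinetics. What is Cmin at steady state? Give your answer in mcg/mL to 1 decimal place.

τ/t½ = 9/20 ≈ 0.45, so fraction remaining f = (1/2)^(9/20) ≈ 0.7320.
At steady state, accumulation factor R = 1/(1 − e^(−kτ)) ≈ 3.7313.
Single-dose peak C₀ = D/Vd = 1040/226 ≈ 4.602 mcg/mL.
Steady-state peak Cmax,ss = C₀·R ≈ 4.602 × 3.7313 ≈ 17.171 mcg/mL.
One interval later, Cmin,ss = Cmax,ss·e^(−kτ) ≈ 17.171 × 0.7320 ≈ 12.569 mcg/mL.

12.6 mcg/mL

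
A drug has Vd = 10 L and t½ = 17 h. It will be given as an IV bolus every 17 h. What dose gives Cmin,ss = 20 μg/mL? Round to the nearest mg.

200 mg

τ/t½ = 17/17 ≈ 1, so f = (1/2)^(17/17) ≈ 0.500000.
Cmin,ss = (D/Vd)·f/(1−f), so D = Cmin,ss·Vd·(1−f)/f.
D = 20 × 10 × (1−f)/f ≈ 20 × 10 × 1.00000 ≈ 200.00 mg.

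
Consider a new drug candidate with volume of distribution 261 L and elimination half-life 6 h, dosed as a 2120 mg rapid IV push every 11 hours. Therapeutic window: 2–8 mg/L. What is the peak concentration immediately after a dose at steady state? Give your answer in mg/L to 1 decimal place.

Over one 11-h interval, 11/6 ≈ 1.8333 half-lives elapse, leaving f ≈ 0.2806 of each dose.
Accumulation ratio R = 1/(1 − f) ≈ 1/0.7194 ≈ 1.3900.
Single-dose peak C₀ = D/Vd = 2120/261 ≈ 8.123 mg/L.
Steady-state peak Cmax,ss = C₀·R ≈ 8.123 × 1.3900 ≈ 11.291 mg/L.
Peak 11.3 mg/L vs MTC 8 mg/L: exceeds toxic threshold.

11.3 mg/L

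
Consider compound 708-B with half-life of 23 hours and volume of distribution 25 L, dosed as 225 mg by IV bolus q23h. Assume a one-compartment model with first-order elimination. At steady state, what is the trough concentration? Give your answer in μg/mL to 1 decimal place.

9.0 μg/mL

The dosing interval is 1 half-life, so f = 2^(−1) = 0.5.
Accumulation ratio R = 1/(1 − f) = 1/0.5 = 2/1.
Single-dose peak C₀ = D/Vd = 225/25 = 9 μg/mL.
Steady-state peak Cmax,ss = C₀·R = 9 × 2/1 ≈ 18.000 μg/mL.
Steady-state trough Cmin,ss = Cmax,ss·f ≈ 18.000 × 0.5 ≈ 9.000 μg/mL.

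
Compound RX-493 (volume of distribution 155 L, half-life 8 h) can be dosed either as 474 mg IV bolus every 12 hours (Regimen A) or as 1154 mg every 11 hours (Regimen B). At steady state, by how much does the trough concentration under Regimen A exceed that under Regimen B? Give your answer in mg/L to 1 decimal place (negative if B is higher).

Regimen A: f = (1/2)^(12/8) ≈ 0.3536; Cmin,ss = (474/155)·f/(1−f) ≈ 1.673 mg/L.
Regimen B: f = (1/2)^(11/8) ≈ 0.3856; Cmin,ss = (1154/155)·f/(1−f) ≈ 4.673 mg/L.
Difference ≈ 1.673 − 4.673 ≈ -3.000 mg/L.

-3.0 mg/L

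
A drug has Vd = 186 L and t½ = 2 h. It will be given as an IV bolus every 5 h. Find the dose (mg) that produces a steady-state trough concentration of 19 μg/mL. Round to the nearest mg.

τ/t½ = 5/2 ≈ 2.5, so f = (1/2)^(5/2) ≈ 0.176777.
Cmin,ss = (D/Vd)·f/(1−f), so D = Cmin,ss·Vd·(1−f)/f.
D = 19 × 186 × (1−f)/f ≈ 19 × 186 × 4.65684 ≈ 16457.27 mg.

16457 mg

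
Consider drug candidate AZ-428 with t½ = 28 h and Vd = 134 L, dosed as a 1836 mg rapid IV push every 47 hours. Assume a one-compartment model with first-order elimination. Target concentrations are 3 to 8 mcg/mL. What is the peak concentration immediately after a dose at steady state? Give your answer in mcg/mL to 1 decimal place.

19.9 mcg/mL

τ/t½ = 47/28 ≈ 1.6786, so fraction remaining f = (1/2)^(47/28) ≈ 0.3124.
Accumulation ratio R = 1/(1 − f) ≈ 1/0.6876 ≈ 1.4543.
Single-dose peak C₀ = D/Vd = 1836/134 ≈ 13.701 mcg/mL.
Cmax,ss = C₀/(1 − f) ≈ 13.701/0.6876 ≈ 19.926 mcg/mL.
Peak 19.9 mcg/mL vs MTC 8 mcg/mL: exceeds toxic threshold.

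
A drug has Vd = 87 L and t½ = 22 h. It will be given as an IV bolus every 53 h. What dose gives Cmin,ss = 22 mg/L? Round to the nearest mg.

τ/t½ = 53/22 ≈ 2.4091, so f = (1/2)^(53/22) ≈ 0.188274.
Cmin,ss = (D/Vd)·f/(1−f), so D = Cmin,ss·Vd·(1−f)/f.
D = 22 × 87 × (1−f)/f ≈ 22 × 87 × 4.31141 ≈ 8252.04 mg.

8252 mg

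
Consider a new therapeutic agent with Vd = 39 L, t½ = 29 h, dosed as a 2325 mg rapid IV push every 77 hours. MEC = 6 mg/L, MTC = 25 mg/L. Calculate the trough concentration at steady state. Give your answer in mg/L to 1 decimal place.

11.2 mg/L

k = ln2/t½ = ln2/29 ≈ 0.023902 h⁻¹; fraction remaining f = e^(−kτ) = e^(−0.023902×77) ≈ 0.1587.
Accumulation ratio R = 1/(1 − f) ≈ 1/0.8413 ≈ 1.1886.
Each bolus raises the concentration by D/Vd = 2325/39 ≈ 59.615 mg/L.
Cmax,ss = C₀/(1 − f) ≈ 59.615/0.8413 ≈ 70.861 mg/L.
One interval later, Cmin,ss = Cmax,ss·e^(−kτ) ≈ 70.861 × 0.1587 ≈ 11.246 mg/L.
Trough 11.2 mg/L vs MEC 6 mg/L: adequate.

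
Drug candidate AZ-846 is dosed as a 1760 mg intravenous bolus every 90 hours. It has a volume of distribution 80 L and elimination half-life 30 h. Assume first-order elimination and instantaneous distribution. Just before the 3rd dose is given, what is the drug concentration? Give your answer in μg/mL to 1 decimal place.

3.1 μg/mL

f = (1/2)^(τ/t½) = (1/2)^(90/30) ≈ 0.1250.
C₀ = D/Vd = 1760/80 ≈ 22.000 μg/mL.
Before the 3rd dose, 2 doses have been given. Superposition: Cmin = C₀·(f + f²).
≈ 22.000 × (0.1250 + 0.0156) ≈ 22.000 × 0.1406 ≈ 3.093 μg/mL.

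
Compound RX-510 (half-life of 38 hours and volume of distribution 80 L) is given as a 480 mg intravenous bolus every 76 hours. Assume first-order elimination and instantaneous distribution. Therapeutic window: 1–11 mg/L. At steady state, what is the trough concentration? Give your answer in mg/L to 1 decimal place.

τ = 76 h = 2 half-lives, so f = (1/2)^2 = 0.25.
Accumulation ratio R = 1/(1 − f) = 1/0.75 = 4/3.
Single-dose peak C₀ = D/Vd = 480/80 = 6 mg/L.
Steady-state peak Cmax,ss = C₀·R = 6 × 4/3 ≈ 8.000 mg/L.
Steady-state trough Cmin,ss = Cmax,ss·f ≈ 8.000 × 0.25 ≈ 2.000 mg/L.
Trough 2.0 mg/L vs MEC 1 mg/L: adequate.

2.0 mg/L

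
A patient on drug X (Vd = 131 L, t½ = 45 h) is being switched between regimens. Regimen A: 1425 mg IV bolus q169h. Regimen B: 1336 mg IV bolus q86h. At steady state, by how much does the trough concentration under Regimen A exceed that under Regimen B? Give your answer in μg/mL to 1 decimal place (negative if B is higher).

-2.8 μg/mL

Regimen A: f = (1/2)^(169/45) ≈ 0.0740; Cmin,ss = (1425/131)·f/(1−f) ≈ 0.869 μg/mL.
Regimen B: f = (1/2)^(86/45) ≈ 0.2659; Cmin,ss = (1336/131)·f/(1−f) ≈ 3.694 μg/mL.
Difference ≈ 0.869 − 3.694 ≈ -2.825 μg/mL.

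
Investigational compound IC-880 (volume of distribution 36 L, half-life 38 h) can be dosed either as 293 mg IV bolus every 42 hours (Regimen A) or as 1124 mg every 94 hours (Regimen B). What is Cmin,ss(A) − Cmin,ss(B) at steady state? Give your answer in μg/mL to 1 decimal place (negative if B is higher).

Regimen A: f = (1/2)^(42/38) ≈ 0.4648; Cmin,ss = (293/36)·f/(1−f) ≈ 7.068 μg/mL.
Regimen B: f = (1/2)^(94/38) ≈ 0.1800; Cmin,ss = (1124/36)·f/(1−f) ≈ 6.854 μg/mL.
Difference ≈ 7.068 − 6.854 ≈ 0.214 μg/mL.

0.2 μg/mL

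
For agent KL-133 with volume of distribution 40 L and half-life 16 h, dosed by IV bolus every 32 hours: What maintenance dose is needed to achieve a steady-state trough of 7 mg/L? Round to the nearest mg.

840 mg

τ/t½ = 32/16 ≈ 2, so f = (1/2)^(32/16) ≈ 0.250000.
Cmin,ss = (D/Vd)·f/(1−f), so D = Cmin,ss·Vd·(1−f)/f.
D = 7 × 40 × (1−f)/f ≈ 7 × 40 × 3.00000 ≈ 840.00 mg.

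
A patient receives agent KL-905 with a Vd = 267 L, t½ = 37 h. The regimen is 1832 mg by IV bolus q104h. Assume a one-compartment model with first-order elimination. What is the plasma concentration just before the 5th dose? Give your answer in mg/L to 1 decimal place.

1.1 mg/L

f = (1/2)^(τ/t½) = (1/2)^(104/37) ≈ 0.1425.
C₀ = D/Vd = 1832/267 ≈ 6.861 mg/L.
Before the 5th dose, 4 doses have been given. Superposition: Cmin = C₀·(f + f² + … + f^4).
≈ 6.861 × (0.1425 + 0.0203 + 0.0029 + 0.0004) ≈ 6.861 × 0.1661 ≈ 1.140 mg/L.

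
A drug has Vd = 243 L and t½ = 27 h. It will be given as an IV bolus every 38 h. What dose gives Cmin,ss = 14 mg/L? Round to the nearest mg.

5622 mg

τ/t½ = 38/27 ≈ 1.4074, so f = (1/2)^(38/27) ≈ 0.376989.
Cmin,ss = (D/Vd)·f/(1−f), so D = Cmin,ss·Vd·(1−f)/f.
D = 14 × 243 × (1−f)/f ≈ 14 × 243 × 1.65260 ≈ 5622.15 mg.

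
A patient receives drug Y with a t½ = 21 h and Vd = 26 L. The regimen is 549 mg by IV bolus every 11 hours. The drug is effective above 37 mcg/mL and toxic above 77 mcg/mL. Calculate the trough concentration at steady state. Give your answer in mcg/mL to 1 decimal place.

48.2 mcg/mL

k = ln2/t½ = ln2/21 ≈ 0.033007 h⁻¹; fraction remaining f = e^(−kτ) = e^(−0.033007×11) ≈ 0.6955.
Accumulation ratio R = 1/(1 − f) ≈ 1/0.3045 ≈ 3.2841.
Each bolus raises the concentration by D/Vd = 549/26 ≈ 21.115 mcg/mL.
Steady-state peak Cmax,ss = C₀·R ≈ 21.115 × 3.2841 ≈ 69.344 mcg/mL.
Steady-state trough Cmin,ss = Cmax,ss·f ≈ 69.344 × 0.6955 ≈ 48.229 mcg/mL.
Trough 48.2 mcg/mL vs MEC 37 mcg/mL: adequate.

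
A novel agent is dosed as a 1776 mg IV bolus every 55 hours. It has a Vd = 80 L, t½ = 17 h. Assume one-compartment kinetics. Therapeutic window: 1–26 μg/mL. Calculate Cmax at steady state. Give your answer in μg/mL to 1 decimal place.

24.8 μg/mL

Over one 55-h interval, 55/17 ≈ 3.2353 half-lives elapse, leaving f ≈ 0.1062 of each dose.
At steady state, accumulation factor R = 1/(1 − e^(−kτ)) ≈ 1.1188.
Single-dose peak C₀ = D/Vd = 1776/80 ≈ 22.200 μg/mL.
Cmax,ss = C₀/(1 − f) ≈ 22.200/0.8938 ≈ 24.838 μg/mL.
Peak 24.8 μg/mL vs MTC 26 μg/mL: below toxic threshold.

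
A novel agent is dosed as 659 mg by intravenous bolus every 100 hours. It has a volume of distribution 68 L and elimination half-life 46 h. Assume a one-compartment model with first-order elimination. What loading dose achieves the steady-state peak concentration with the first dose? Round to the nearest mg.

847 mg

f = (1/2)^(100/46) ≈ 0.221609; accumulation ratio R = 1/(1−f) ≈ 1.28470.
Loading dose to hit Cmax,ss on first dose: D_load = D_maint·R ≈ 659 × 1.28470 ≈ 846.62 mg.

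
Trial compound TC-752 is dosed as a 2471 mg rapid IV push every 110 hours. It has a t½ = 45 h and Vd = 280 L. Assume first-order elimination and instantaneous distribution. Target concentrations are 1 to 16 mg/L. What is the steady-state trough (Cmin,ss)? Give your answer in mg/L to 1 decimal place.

2.0 mg/L

k = ln2/t½ = ln2/45 ≈ 0.015403 h⁻¹; fraction remaining f = e^(−kτ) = e^(−0.015403×110) ≈ 0.1837.
Accumulation ratio R = 1/(1 − f) ≈ 1/0.8163 ≈ 1.2250.
Single-dose peak C₀ = D/Vd = 2471/280 ≈ 8.825 mg/L.
Cmax,ss = C₀/(1 − f) ≈ 8.825/0.8163 ≈ 10.811 mg/L.
Steady-state trough Cmin,ss = Cmax,ss·f ≈ 10.811 × 0.1837 ≈ 1.986 mg/L.
Trough 2.0 mg/L vs MEC 1 mg/L: adequate.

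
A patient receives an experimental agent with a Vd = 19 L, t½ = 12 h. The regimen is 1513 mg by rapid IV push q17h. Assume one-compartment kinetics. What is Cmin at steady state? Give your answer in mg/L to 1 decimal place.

47.7 mg/L

τ/t½ = 17/12 ≈ 1.4167, so fraction remaining f = (1/2)^(17/12) ≈ 0.3746.
Single-dose peak C₀ = D/Vd = 1513/19 ≈ 79.632 mg/L.
Steady-state trough Cmin,ss = C₀·f/(1−f) ≈ 79.632 × 0.3746/0.6254 ≈ 47.698 mg/L.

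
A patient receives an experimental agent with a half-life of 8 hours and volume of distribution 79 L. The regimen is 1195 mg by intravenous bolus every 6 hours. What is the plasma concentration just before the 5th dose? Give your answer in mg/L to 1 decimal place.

f = (1/2)^(τ/t½) = (1/2)^(6/8) ≈ 0.5946.
C₀ = D/Vd = 1195/79 ≈ 15.127 mg/L.
Before the 5th dose, 4 doses have been given. Superposition: Cmin = C₀·(f + f² + … + f^4).
≈ 15.127 × (0.5946 + 0.3535 + 0.2102 + 0.1250) ≈ 15.127 × 1.2833 ≈ 19.412 mg/L.

19.4 mg/L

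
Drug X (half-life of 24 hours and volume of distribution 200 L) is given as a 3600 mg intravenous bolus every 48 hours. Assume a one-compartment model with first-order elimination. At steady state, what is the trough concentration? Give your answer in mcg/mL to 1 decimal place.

6.0 mcg/mL

τ = 48 h = 2 half-lives, so f = (1/2)^2 = 0.25.
At steady state, R = 1/(1 − 0.25) = 4/3.
Single-dose peak C₀ = D/Vd = 3600/200 = 18 mcg/mL.
Steady-state peak Cmax,ss = C₀·R = 18 × 4/3 ≈ 24.000 mcg/mL.
Steady-state trough Cmin,ss = Cmax,ss·f ≈ 24.000 × 0.25 ≈ 6.000 mcg/mL.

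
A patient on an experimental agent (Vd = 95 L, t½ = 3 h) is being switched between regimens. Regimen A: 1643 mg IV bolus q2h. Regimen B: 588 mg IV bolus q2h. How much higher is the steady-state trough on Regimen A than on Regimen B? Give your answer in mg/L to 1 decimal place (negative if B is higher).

Regimen A: f = (1/2)^(2/3) ≈ 0.6300; Cmin,ss = (1643/95)·f/(1−f) ≈ 29.448 mg/L.
Regimen B: f = (1/2)^(2/3) ≈ 0.6300; Cmin,ss = (588/95)·f/(1−f) ≈ 10.539 mg/L.
Difference ≈ 29.448 − 10.539 ≈ 18.909 mg/L.

18.9 mg/L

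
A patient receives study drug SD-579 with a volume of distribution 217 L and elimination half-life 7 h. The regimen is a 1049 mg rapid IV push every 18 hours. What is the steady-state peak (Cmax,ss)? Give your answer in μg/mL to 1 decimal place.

τ/t½ = 18/7 ≈ 2.5714, so fraction remaining f = (1/2)^(18/7) ≈ 0.1682.
At steady state, accumulation factor R = 1/(1 − e^(−kτ)) ≈ 1.2022.
Single-dose peak C₀ = D/Vd = 1049/217 ≈ 4.834 μg/mL.
Cmax,ss = C₀/(1 − f) ≈ 4.834/0.8318 ≈ 5.811 μg/mL.

5.8 μg/mL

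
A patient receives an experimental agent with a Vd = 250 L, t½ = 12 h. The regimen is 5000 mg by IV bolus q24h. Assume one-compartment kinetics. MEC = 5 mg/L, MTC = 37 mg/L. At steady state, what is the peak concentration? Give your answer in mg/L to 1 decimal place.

26.7 mg/L

The dosing interval is 2 half-lives, so f = 2^(−2) = 0.25.
Accumulation ratio R = 1/(1 − f) = 1/0.75 = 4/3.
Single-dose peak C₀ = D/Vd = 5000/250 = 20 mg/L.
Steady-state peak Cmax,ss = C₀·R = 20 × 4/3 ≈ 26.667 mg/L.
Peak 26.7 mg/L vs MTC 37 mg/L: below toxic threshold.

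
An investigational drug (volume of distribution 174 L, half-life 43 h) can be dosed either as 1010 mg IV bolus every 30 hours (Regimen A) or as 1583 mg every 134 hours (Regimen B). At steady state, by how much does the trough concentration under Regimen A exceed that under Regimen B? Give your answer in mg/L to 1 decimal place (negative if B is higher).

Regimen A: f = (1/2)^(30/43) ≈ 0.6166; Cmin,ss = (1010/174)·f/(1−f) ≈ 9.335 mg/L.
Regimen B: f = (1/2)^(134/43) ≈ 0.1153; Cmin,ss = (1583/174)·f/(1−f) ≈ 1.186 mg/L.
Difference ≈ 9.335 − 1.186 ≈ 8.149 mg/L.

8.1 mg/L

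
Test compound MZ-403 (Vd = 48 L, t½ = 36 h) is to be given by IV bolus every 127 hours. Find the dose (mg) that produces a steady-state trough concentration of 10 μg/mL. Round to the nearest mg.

5056 mg

τ/t½ = 127/36 ≈ 3.5278, so f = (1/2)^(127/36) ≈ 0.086703.
Cmin,ss = (D/Vd)·f/(1−f), so D = Cmin,ss·Vd·(1−f)/f.
D = 10 × 48 × (1−f)/f ≈ 10 × 48 × 10.53363 ≈ 5056.14 mg.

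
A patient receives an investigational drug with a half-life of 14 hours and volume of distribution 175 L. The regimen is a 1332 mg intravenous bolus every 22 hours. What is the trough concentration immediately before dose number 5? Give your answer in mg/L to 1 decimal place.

3.8 mg/L

f = (1/2)^(τ/t½) = (1/2)^(22/14) ≈ 0.3365.
C₀ = D/Vd = 1332/175 ≈ 7.611 mg/L.
Before the 5th dose, 4 doses have been given. Superposition: Cmin = C₀·(f + f² + … + f^4).
≈ 7.611 × (0.3365 + 0.1132 + 0.0381 + 0.0128) ≈ 7.611 × 0.5006 ≈ 3.810 mg/L.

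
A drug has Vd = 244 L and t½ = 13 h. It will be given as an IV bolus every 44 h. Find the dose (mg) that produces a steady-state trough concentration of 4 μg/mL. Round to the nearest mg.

9217 mg

τ/t½ = 44/13 ≈ 3.3846, so f = (1/2)^(44/13) ≈ 0.095748.
Cmin,ss = (D/Vd)·f/(1−f), so D = Cmin,ss·Vd·(1−f)/f.
D = 4 × 244 × (1−f)/f ≈ 4 × 244 × 9.44408 ≈ 9217.42 mg.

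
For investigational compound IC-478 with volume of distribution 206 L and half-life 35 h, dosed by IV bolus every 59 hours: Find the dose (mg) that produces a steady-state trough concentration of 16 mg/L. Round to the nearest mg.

τ/t½ = 59/35 ≈ 1.6857, so f = (1/2)^(59/35) ≈ 0.310849.
Cmin,ss = (D/Vd)·f/(1−f), so D = Cmin,ss·Vd·(1−f)/f.
D = 16 × 206 × (1−f)/f ≈ 16 × 206 × 2.21700 ≈ 7307.23 mg.

7307 mg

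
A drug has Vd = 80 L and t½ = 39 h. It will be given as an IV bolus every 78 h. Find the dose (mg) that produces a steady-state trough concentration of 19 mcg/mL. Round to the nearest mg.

τ/t½ = 78/39 ≈ 2, so f = (1/2)^(78/39) ≈ 0.250000.
Cmin,ss = (D/Vd)·f/(1−f), so D = Cmin,ss·Vd·(1−f)/f.
D = 19 × 80 × (1−f)/f ≈ 19 × 80 × 3.00000 ≈ 4560.00 mg.

4560 mg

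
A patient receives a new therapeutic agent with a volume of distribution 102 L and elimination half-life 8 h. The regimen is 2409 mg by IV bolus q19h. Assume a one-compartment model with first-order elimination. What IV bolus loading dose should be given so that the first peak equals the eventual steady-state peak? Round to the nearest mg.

f = (1/2)^(19/8) ≈ 0.192776; accumulation ratio R = 1/(1−f) ≈ 1.23881.
Loading dose to hit Cmax,ss on first dose: D_load = D_maint·R ≈ 2409 × 1.23881 ≈ 2984.29 mg.

2984 mg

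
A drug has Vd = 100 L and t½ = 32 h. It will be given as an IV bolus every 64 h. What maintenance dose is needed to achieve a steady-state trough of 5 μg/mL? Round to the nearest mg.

1500 mg

τ/t½ = 64/32 ≈ 2, so f = (1/2)^(64/32) ≈ 0.250000.
Cmin,ss = (D/Vd)·f/(1−f), so D = Cmin,ss·Vd·(1−f)/f.
D = 5 × 100 × (1−f)/f ≈ 5 × 100 × 3.00000 ≈ 1500.00 mg.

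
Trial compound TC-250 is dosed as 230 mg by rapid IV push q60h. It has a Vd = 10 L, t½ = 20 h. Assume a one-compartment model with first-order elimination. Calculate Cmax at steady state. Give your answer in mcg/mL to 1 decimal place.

26.3 mcg/mL

The dosing interval is 3 half-lives, so f = 2^(−3) = 0.125.
At steady state, R = 1/(1 − 0.125) = 8/7.
Single-dose peak C₀ = D/Vd = 230/10 = 23 mcg/mL.
Steady-state peak Cmax,ss = C₀·R = 23 × 8/7 ≈ 26.286 mcg/mL.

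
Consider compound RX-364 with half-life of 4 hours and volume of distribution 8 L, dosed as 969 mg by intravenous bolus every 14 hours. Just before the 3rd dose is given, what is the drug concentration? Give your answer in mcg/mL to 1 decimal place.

f = (1/2)^(τ/t½) = (1/2)^(14/4) ≈ 0.0884.
C₀ = D/Vd = 969/8 ≈ 121.125 mcg/mL.
Before the 3rd dose, 2 doses have been given. Superposition: Cmin = C₀·(f + f²).
≈ 121.125 × (0.0884 + 0.0078) ≈ 121.125 × 0.0962 ≈ 11.652 mcg/mL.

11.7 mcg/mL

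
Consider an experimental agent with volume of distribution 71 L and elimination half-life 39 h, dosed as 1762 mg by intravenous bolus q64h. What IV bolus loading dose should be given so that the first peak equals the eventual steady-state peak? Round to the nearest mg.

2594 mg

f = (1/2)^(64/39) ≈ 0.320628; accumulation ratio R = 1/(1−f) ≈ 1.47195.
Loading dose to hit Cmax,ss on first dose: D_load = D_maint·R ≈ 1762 × 1.47195 ≈ 2593.58 mg.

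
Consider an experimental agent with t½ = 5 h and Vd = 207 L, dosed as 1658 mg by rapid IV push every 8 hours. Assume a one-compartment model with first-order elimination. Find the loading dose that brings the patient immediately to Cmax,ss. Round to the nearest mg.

2474 mg

f = (1/2)^(8/5) ≈ 0.329877; accumulation ratio R = 1/(1−f) ≈ 1.49226.
Loading dose to hit Cmax,ss on first dose: D_load = D_maint·R ≈ 1658 × 1.49226 ≈ 2474.17 mg.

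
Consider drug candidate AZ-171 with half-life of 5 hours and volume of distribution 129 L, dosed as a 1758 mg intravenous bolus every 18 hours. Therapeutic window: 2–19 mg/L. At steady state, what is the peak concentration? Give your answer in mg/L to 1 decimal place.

k = ln2/t½ = ln2/5 ≈ 0.138629 h⁻¹; fraction remaining f = e^(−kτ) = e^(−0.138629×18) ≈ 0.0825.
Accumulation ratio R = 1/(1 − f) ≈ 1/0.9175 ≈ 1.0899.
Single-dose peak C₀ = D/Vd = 1758/129 ≈ 13.628 mg/L.
Cmax,ss = C₀/(1 − f) ≈ 13.628/0.9175 ≈ 14.853 mg/L.
Peak 14.9 mg/L vs MTC 19 mg/L: below toxic threshold.

14.9 mg/L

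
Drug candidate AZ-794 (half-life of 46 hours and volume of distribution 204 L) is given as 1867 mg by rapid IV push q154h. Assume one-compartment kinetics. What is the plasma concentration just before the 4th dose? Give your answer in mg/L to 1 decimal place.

f = (1/2)^(τ/t½) = (1/2)^(154/46) ≈ 0.0982.
C₀ = D/Vd = 1867/204 ≈ 9.152 mg/L.
Before the 4th dose, 3 doses have been given. Superposition: Cmin = C₀·(f + f² + … + f^3).
≈ 9.152 × (0.0982 + 0.0096 + 0.0009) ≈ 9.152 × 0.1087 ≈ 0.995 mg/L.

1.0 mg/L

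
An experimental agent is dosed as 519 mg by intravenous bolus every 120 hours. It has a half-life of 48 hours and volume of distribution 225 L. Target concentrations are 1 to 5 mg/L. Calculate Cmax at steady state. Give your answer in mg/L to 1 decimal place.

2.8 mg/L

k = ln2/t½ = ln2/48 ≈ 0.014441 h⁻¹; fraction remaining f = e^(−kτ) = e^(−0.014441×120) ≈ 0.1768.
At steady state, accumulation factor R = 1/(1 − e^(−kτ)) ≈ 1.2148.
Single-dose peak C₀ = D/Vd = 519/225 ≈ 2.307 mg/L.
Cmax,ss = C₀/(1 − f) ≈ 2.307/0.8232 ≈ 2.802 mg/L.
Peak 2.8 mg/L vs MTC 5 mg/L: below toxic threshold.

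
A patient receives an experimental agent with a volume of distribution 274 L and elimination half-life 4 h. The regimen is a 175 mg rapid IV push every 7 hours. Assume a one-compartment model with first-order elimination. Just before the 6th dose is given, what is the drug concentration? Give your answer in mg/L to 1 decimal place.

0.3 mg/L

f = (1/2)^(τ/t½) = (1/2)^(7/4) ≈ 0.2973.
C₀ = D/Vd = 175/274 ≈ 0.639 mg/L.
Before the 6th dose, 5 doses have been given. Superposition: Cmin = C₀·(f + f² + … + f^5).
≈ 0.639 × (0.2973 + 0.0884 + 0.0263 + 0.0078 + 0.0023) ≈ 0.639 × 0.4221 ≈ 0.270 mg/L.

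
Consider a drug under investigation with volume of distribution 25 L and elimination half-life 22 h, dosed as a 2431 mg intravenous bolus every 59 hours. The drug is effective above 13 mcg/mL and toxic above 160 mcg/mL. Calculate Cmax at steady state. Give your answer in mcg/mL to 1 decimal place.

τ/t½ = 59/22 ≈ 2.6818, so fraction remaining f = (1/2)^(59/22) ≈ 0.1558.
At steady state, accumulation factor R = 1/(1 − e^(−kτ)) ≈ 1.1846.
Each bolus raises the concentration by D/Vd = 2431/25 ≈ 97.240 mcg/mL.
Steady-state peak Cmax,ss = C₀·R ≈ 97.240 × 1.1846 ≈ 115.191 mcg/mL.
Peak 115.2 mcg/mL vs MTC 160 mcg/mL: below toxic threshold.

115.2 mcg/mL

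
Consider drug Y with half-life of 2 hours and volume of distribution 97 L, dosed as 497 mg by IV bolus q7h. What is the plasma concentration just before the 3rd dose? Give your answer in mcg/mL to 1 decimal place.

0.5 mcg/mL

f = (1/2)^(τ/t½) = (1/2)^(7/2) ≈ 0.0884.
C₀ = D/Vd = 497/97 ≈ 5.124 mcg/mL.
Before the 3rd dose, 2 doses have been given. Superposition: Cmin = C₀·(f + f²).
≈ 5.124 × (0.0884 + 0.0078) ≈ 5.124 × 0.0962 ≈ 0.493 mcg/mL.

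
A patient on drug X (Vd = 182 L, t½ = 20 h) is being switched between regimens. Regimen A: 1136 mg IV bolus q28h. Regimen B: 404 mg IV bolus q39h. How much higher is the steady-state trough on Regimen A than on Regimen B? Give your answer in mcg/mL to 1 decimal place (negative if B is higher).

3.0 mcg/mL

Regimen A: f = (1/2)^(28/20) ≈ 0.3789; Cmin,ss = (1136/182)·f/(1−f) ≈ 3.808 mcg/mL.
Regimen B: f = (1/2)^(39/20) ≈ 0.2588; Cmin,ss = (404/182)·f/(1−f) ≈ 0.775 mcg/mL.
Difference ≈ 3.808 − 0.775 ≈ 3.033 mcg/mL.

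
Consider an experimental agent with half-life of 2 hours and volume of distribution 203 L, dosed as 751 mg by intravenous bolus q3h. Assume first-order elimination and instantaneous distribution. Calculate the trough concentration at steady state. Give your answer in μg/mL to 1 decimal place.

k = ln2/t½ = ln2/2 ≈ 0.346574 h⁻¹; fraction remaining f = e^(−kτ) = e^(−0.346574×3) ≈ 0.3536.
Single-dose peak C₀ = D/Vd = 751/203 ≈ 3.700 μg/mL.
Steady-state trough Cmin,ss = C₀·f/(1−f) ≈ 3.700 × 0.3536/0.6464 ≈ 2.024 μg/mL.

2.0 μg/mL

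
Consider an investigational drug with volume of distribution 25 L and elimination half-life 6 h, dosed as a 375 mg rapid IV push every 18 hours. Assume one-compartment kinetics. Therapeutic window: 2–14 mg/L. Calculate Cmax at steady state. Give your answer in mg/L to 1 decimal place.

τ = 18 h = 3 half-lives, so f = (1/2)^3 = 0.125.
Accumulation ratio R = 1/(1 − f) = 1/0.875 = 8/7.
Single-dose peak C₀ = D/Vd = 375/25 = 15 mg/L.
Steady-state peak Cmax,ss = C₀·R = 15 × 8/7 ≈ 17.143 mg/L.
Peak 17.1 mg/L vs MTC 14 mg/L: exceeds toxic threshold.

17.1 mg/L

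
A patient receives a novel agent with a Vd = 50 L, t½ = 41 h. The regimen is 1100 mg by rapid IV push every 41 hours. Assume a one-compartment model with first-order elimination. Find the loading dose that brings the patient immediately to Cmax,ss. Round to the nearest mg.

2200 mg

f = (1/2)^(41/41) ≈ 0.500000; accumulation ratio R = 1/(1−f) ≈ 2.00000.
Loading dose to hit Cmax,ss on first dose: D_load = D_maint·R ≈ 1100 × 2.00000 ≈ 2200.00 mg.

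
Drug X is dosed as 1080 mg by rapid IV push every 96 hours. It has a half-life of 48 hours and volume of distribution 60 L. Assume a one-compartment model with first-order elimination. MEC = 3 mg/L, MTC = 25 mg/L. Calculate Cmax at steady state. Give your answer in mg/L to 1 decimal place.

The dosing interval is 2 half-lives, so f = 2^(−2) = 0.25.
Accumulation ratio R = 1/(1 − f) = 1/0.75 = 4/3.
Single-dose peak C₀ = D/Vd = 1080/60 = 18 mg/L.
Steady-state peak Cmax,ss = C₀·R = 18 × 4/3 ≈ 24.000 mg/L.
Peak 24.0 mg/L vs MTC 25 mg/L: below toxic threshold.

24.0 mg/L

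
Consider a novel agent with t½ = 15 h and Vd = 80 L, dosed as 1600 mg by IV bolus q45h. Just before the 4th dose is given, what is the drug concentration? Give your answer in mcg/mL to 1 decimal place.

2.9 mcg/mL

f = (1/2)^(τ/t½) = (1/2)^(45/15) ≈ 0.1250.
C₀ = D/Vd = 1600/80 ≈ 20.000 mcg/mL.
Before the 4th dose, 3 doses have been given. Superposition: Cmin = C₀·(f + f² + … + f^3).
≈ 20.000 × (0.1250 + 0.0156 + 0.0020) ≈ 20.000 × 0.1426 ≈ 2.852 mcg/mL.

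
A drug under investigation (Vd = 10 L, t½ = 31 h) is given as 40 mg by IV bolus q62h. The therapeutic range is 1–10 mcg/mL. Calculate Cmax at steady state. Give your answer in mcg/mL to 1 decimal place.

The dosing interval is 2 half-lives, so f = 2^(−2) = 0.25.
At steady state, R = 1/(1 − 0.25) = 4/3.
Single-dose peak C₀ = D/Vd = 40/10 = 4 mcg/mL.
Steady-state peak Cmax,ss = C₀·R = 4 × 4/3 ≈ 5.333 mcg/mL.
Peak 5.3 mcg/mL vs MTC 10 mcg/mL: below toxic threshold.

5.3 mcg/mL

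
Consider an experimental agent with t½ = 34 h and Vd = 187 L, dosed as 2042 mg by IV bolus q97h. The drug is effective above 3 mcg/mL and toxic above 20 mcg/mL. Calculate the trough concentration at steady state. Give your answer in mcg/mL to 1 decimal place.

τ/t½ = 97/34 ≈ 2.8529, so fraction remaining f = (1/2)^(97/34) ≈ 0.1384.
At steady state, accumulation factor R = 1/(1 − e^(−kτ)) ≈ 1.1606.
Each bolus raises the concentration by D/Vd = 2042/187 ≈ 10.920 mcg/mL.
Steady-state peak Cmax,ss = C₀·R ≈ 10.920 × 1.1606 ≈ 12.674 mcg/mL.
One interval later, Cmin,ss = Cmax,ss·e^(−kτ) ≈ 12.674 × 0.1384 ≈ 1.754 mcg/mL.
Trough 1.8 mcg/mL vs MEC 3 mcg/mL: subtherapeutic.

1.8 mcg/mL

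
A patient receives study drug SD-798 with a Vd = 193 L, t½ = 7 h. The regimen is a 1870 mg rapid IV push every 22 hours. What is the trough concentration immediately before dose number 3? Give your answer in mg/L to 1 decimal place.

1.2 mg/L

f = (1/2)^(τ/t½) = (1/2)^(22/7) ≈ 0.1132.
C₀ = D/Vd = 1870/193 ≈ 9.689 mg/L.
Before the 3rd dose, 2 doses have been given. Superposition: Cmin = C₀·(f + f²).
≈ 9.689 × (0.1132 + 0.0128) ≈ 9.689 × 0.1260 ≈ 1.221 mg/L.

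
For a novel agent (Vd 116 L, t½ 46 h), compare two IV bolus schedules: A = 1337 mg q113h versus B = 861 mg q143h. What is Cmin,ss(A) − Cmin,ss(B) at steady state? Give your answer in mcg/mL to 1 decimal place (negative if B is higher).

1.6 mcg/mL

Regimen A: f = (1/2)^(113/46) ≈ 0.1822; Cmin,ss = (1337/116)·f/(1−f) ≈ 2.568 mcg/mL.
Regimen B: f = (1/2)^(143/46) ≈ 0.1159; Cmin,ss = (861/116)·f/(1−f) ≈ 0.973 mcg/mL.
Difference ≈ 2.568 − 0.973 ≈ 1.595 mcg/mL.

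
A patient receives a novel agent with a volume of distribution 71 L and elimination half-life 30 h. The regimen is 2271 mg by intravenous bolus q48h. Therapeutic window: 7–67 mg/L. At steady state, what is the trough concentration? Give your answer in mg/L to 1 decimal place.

15.7 mg/L

Over one 48-h interval, 48/30 ≈ 1.6 half-lives elapse, leaving f ≈ 0.3299 of each dose.
Accumulation ratio R = 1/(1 − f) ≈ 1/0.6701 ≈ 1.4923.
Single-dose peak C₀ = D/Vd = 2271/71 ≈ 31.986 mg/L.
Steady-state peak Cmax,ss = C₀·R ≈ 31.986 × 1.4923 ≈ 47.733 mg/L.
One interval later, Cmin,ss = Cmax,ss·e^(−kτ) ≈ 47.733 × 0.3299 ≈ 15.747 mg/L.
Trough 15.7 mg/L vs MEC 7 mg/L: adequate.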